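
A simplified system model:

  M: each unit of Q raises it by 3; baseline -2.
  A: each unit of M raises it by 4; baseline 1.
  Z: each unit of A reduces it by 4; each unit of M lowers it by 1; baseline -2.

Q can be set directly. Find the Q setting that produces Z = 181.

Substituting into the A equation gives A = 12*Q - 7.
Substituting into the Z equation gives Z = -51*Q + 28.
Solve -51*Q + 28 = 181: Q = (181 - 28) / -51 = -3.

Q = -3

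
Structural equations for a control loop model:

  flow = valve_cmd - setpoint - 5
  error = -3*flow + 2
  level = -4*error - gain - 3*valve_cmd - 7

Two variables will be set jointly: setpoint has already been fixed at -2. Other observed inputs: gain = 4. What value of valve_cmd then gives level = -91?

With setpoint held at -2:
Substituting into the flow equation gives flow = valve_cmd - 3.
error becomes -3*valve_cmd + 11.
level becomes 9*valve_cmd - 55.
Solve 9*valve_cmd - 55 = -91: valve_cmd = (-91 + 55) / 9 = -4.

valve_cmd = -4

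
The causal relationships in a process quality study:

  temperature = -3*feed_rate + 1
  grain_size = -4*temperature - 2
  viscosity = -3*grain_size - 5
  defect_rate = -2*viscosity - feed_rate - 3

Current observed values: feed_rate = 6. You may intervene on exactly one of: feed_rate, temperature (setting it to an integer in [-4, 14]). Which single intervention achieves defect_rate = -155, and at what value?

Intervening on feed_rate: defect_rate = 71*feed_rate - 29. Reaching -155 requires feed_rate = -126/71, not an integer.
Intervening on temperature: with other inputs at their observed values, defect_rate = -24*temperature - 11. Solving for -155 gives temperature = 6, within [-4, 14].

set temperature = 6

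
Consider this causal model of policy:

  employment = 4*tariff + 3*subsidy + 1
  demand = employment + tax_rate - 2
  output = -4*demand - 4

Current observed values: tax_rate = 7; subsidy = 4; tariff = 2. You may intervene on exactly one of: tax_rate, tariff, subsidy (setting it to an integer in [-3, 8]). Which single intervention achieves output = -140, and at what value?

set tariff = 4

Intervening on tax_rate: output = -4*tax_rate - 80. Reaching -140 requires tax_rate = 15, outside [-3, 8].
Intervening on tariff: with other inputs at their observed values, output = -16*tariff - 76. Solving for -140 gives tariff = 4, within [-3, 8].
Intervening on subsidy: output = -12*subsidy - 60. Reaching -140 requires subsidy = 20/3, not an integer.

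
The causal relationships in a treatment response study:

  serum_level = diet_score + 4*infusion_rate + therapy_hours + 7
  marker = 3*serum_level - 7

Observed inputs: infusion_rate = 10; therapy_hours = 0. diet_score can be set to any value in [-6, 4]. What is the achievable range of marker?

116 to 146

Substituting into the serum_level equation gives serum_level = diet_score + 47.
Substituting into the marker equation gives marker = 3*diet_score + 134.
Linear in diet_score, so extremes are at the endpoints: diet_score = -6 gives marker = 116; diet_score = 4 gives marker = 146.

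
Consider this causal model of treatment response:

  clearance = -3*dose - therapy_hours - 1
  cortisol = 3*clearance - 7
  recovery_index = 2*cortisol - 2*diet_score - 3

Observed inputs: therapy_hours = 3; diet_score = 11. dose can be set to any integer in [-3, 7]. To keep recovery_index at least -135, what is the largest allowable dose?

dose = 4

Substituting into the clearance equation gives clearance = -3*dose - 4.
Substituting into the cortisol equation gives cortisol = -9*dose - 19.
recovery_index becomes -18*dose - 63.
Require -18*dose - 63 ≥ -135, so dose ≤ 4.
The largest integer in [-3, 7] satisfying this is 4.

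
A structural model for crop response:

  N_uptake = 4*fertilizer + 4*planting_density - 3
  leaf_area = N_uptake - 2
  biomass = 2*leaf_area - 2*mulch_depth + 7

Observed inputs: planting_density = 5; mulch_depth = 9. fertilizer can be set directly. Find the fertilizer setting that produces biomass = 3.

Substituting into the N_uptake equation gives N_uptake = 4*fertilizer + 17.
leaf_area becomes 4*fertilizer + 15.
So biomass = 8*fertilizer + 19.
Solve 8*fertilizer + 19 = 3: fertilizer = (3 - 19) / 8 = -2.

fertilizer = -2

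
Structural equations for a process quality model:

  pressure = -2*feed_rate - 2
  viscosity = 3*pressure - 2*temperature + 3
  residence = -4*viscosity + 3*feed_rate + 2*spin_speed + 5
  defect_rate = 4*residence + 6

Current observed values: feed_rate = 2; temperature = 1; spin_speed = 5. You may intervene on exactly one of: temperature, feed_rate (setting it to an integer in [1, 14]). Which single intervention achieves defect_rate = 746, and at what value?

set temperature = 13

Intervening on temperature: with other inputs at their observed values, defect_rate = 32*temperature + 330. Solving for 746 gives temperature = 13, within [1, 14].
Intervening on feed_rate: defect_rate = 108*feed_rate + 146. Reaching 746 requires feed_rate = 50/9, not an integer.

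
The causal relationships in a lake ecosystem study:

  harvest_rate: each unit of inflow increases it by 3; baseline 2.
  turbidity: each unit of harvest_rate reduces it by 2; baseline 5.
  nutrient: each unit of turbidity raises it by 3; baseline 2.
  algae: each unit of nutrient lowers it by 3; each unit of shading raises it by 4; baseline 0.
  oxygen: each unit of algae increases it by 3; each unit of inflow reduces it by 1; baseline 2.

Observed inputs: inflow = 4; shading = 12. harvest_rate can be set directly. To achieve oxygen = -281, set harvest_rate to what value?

Intervening on harvest_rate fixes its value directly, overriding its dependence on inflow.
Substituting into the nutrient equation gives nutrient = -6*harvest_rate + 17.
algae becomes 18*harvest_rate - 3.
Substituting into the oxygen equation gives oxygen = 54*harvest_rate - 11.
Solve 54*harvest_rate - 11 = -281: harvest_rate = (-281 + 11) / 54 = -5.

harvest_rate = -5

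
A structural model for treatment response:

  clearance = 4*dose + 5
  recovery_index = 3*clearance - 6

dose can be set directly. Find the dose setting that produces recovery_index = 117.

Substituting into the recovery_index equation gives recovery_index = 12*dose + 9.
Solve 12*dose + 9 = 117: dose = (117 - 9) / 12 = 9.

dose = 9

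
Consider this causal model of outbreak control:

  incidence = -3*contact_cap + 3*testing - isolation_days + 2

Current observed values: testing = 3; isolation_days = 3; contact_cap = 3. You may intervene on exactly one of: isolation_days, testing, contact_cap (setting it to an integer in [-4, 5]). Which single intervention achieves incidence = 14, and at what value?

Intervening on isolation_days: incidence = -isolation_days + 2. Reaching 14 requires isolation_days = -12, outside [-4, 5].
Intervening on testing: incidence = 3*testing - 10. Reaching 14 requires testing = 8, outside [-4, 5].
Intervening on contact_cap: with other inputs at their observed values, incidence = -3*contact_cap + 8. Solving for 14 gives contact_cap = -2, within [-4, 5].

set contact_cap = -2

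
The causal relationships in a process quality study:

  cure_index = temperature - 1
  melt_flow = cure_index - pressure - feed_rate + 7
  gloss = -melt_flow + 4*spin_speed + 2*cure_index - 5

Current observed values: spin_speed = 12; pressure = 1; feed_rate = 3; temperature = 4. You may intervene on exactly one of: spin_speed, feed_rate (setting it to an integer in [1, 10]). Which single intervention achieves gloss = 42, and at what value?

Intervening on spin_speed: gloss = 4*spin_speed - 5. Reaching 42 requires spin_speed = 47/4, not an integer.
Intervening on feed_rate: with other inputs at their observed values, gloss = feed_rate + 40. Solving for 42 gives feed_rate = 2, within [1, 10].

set feed_rate = 2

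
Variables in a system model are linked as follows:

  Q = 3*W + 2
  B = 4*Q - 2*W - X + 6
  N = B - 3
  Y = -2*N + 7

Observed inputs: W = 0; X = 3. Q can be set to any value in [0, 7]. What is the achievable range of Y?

Intervening on Q fixes its value directly, overriding its dependence on W.
Substituting into the B equation gives B = 4*Q + 3.
Substituting into the N equation gives N = 4*Q.
Substituting into the Y equation gives Y = -8*Q + 7.
Linear in Q, so extremes are at the endpoints: Q = 0 gives Y = 7; Q = 7 gives Y = -49.

-49 to 7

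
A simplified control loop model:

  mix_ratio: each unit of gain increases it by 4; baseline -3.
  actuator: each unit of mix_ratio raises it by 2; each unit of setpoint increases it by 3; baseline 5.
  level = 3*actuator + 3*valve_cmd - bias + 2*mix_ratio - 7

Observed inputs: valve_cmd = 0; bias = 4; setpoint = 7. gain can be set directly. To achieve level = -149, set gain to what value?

Substituting into the actuator equation gives actuator = 8*gain + 20.
Substituting into the level equation gives level = 32*gain + 43.
Solve 32*gain + 43 = -149: gain = (-149 - 43) / 32 = -6.

gain = -6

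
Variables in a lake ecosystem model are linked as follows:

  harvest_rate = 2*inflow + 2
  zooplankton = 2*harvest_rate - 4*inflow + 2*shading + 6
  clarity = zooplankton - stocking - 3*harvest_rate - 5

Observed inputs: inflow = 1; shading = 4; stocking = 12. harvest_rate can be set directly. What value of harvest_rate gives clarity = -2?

Intervening on harvest_rate fixes its value directly, overriding its dependence on inflow.
Substituting into the zooplankton equation gives zooplankton = 2*harvest_rate + 10.
Substituting into the clarity equation gives clarity = -harvest_rate - 7.
Solve -harvest_rate - 7 = -2: harvest_rate = (-2 + 7) / -1 = -5.

harvest_rate = -5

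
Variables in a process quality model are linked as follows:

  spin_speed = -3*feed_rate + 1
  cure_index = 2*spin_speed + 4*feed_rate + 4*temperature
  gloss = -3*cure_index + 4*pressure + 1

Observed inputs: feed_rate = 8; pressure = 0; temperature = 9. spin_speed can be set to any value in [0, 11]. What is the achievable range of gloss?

Intervening on spin_speed fixes its value directly, overriding its dependence on feed_rate.
Substituting into the cure_index equation gives cure_index = 2*spin_speed + 68.
So gloss = -6*spin_speed - 203.
Linear in spin_speed, so extremes are at the endpoints: spin_speed = 0 gives gloss = -203; spin_speed = 11 gives gloss = -269.

-269 to -203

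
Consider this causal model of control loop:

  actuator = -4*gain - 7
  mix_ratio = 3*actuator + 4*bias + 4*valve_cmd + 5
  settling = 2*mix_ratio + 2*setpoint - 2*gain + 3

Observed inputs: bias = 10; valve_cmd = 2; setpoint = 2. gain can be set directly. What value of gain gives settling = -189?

Substituting into the mix_ratio equation gives mix_ratio = -12*gain + 32.
Substituting into the settling equation gives settling = -26*gain + 71.
Solve -26*gain + 71 = -189: gain = (-189 - 71) / -26 = 10.

gain = 10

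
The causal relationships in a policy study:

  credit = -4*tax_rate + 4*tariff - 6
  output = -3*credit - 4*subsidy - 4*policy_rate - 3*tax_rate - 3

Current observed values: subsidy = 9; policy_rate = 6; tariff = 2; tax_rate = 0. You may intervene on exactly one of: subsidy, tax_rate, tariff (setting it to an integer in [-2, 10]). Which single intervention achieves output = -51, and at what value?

Intervening on subsidy: output = -4*subsidy - 33. Reaching -51 requires subsidy = 9/2, not an integer.
Intervening on tax_rate: with other inputs at their observed values, output = 9*tax_rate - 69. Solving for -51 gives tax_rate = 2, within [-2, 10].
Intervening on tariff: output = -12*tariff - 45. Reaching -51 requires tariff = 1/2, not an integer.

set tax_rate = 2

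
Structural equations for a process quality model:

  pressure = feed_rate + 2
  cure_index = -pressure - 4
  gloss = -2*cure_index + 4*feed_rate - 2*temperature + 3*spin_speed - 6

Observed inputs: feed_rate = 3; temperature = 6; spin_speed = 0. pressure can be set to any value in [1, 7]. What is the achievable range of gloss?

Intervening on pressure fixes its value directly, overriding its dependence on feed_rate.
Substituting into the gloss equation gives gloss = 2*pressure + 2.
Linear in pressure, so extremes are at the endpoints: pressure = 1 gives gloss = 4; pressure = 7 gives gloss = 16.

4 to 16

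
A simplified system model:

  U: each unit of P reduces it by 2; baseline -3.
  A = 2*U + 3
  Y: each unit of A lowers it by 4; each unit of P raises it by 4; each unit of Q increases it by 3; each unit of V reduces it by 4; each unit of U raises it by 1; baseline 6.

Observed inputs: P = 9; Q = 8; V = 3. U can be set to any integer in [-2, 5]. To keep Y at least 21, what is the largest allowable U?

U = 3

Intervening on U fixes its value directly, overriding its dependence on P.
Substituting into the Y equation gives Y = -7*U + 42.
Require -7*U + 42 ≥ 21, so U ≤ 3.
The largest integer in [-2, 5] satisfying this is 3.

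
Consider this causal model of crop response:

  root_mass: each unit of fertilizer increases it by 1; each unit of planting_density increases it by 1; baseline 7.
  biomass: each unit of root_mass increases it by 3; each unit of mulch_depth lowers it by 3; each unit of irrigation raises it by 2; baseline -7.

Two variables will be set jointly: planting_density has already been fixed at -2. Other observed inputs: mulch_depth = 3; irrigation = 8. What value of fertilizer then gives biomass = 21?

fertilizer = 2

With planting_density held at -2:
Substituting into the root_mass equation gives root_mass = fertilizer + 5.
biomass becomes 3*fertilizer + 15.
Solve 3*fertilizer + 15 = 21: fertilizer = (21 - 15) / 3 = 2.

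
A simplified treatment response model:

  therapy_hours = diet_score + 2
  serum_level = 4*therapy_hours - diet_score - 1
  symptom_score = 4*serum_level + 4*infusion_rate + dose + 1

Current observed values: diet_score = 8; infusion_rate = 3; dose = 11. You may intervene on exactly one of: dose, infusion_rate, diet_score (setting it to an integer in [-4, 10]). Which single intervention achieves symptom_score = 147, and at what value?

set dose = 10

Intervening on dose: with other inputs at their observed values, symptom_score = dose + 137. Solving for 147 gives dose = 10, within [-4, 10].
Intervening on infusion_rate: symptom_score = 4*infusion_rate + 136. Reaching 147 requires infusion_rate = 11/4, not an integer.
Intervening on diet_score: symptom_score = 12*diet_score + 52. Reaching 147 requires diet_score = 95/12, not an integer.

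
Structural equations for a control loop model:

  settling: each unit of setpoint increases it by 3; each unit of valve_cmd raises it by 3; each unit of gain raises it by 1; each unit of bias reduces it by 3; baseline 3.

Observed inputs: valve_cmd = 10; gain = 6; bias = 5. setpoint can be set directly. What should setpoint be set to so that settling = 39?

setpoint = 5

Substituting into the settling equation gives settling = 3*setpoint + 24.
Solve 3*setpoint + 24 = 39: setpoint = (39 - 24) / 3 = 5.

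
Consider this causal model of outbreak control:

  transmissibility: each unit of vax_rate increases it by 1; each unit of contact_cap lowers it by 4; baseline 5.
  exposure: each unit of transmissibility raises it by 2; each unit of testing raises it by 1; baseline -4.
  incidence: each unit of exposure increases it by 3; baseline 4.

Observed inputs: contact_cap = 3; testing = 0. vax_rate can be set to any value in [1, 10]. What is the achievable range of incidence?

-44 to 10

Substituting into the transmissibility equation gives transmissibility = vax_rate - 7.
Substituting into the exposure equation gives exposure = 2*vax_rate - 18.
This gives incidence = 6*vax_rate - 50.
Linear in vax_rate, so extremes are at the endpoints: vax_rate = 1 gives incidence = -44; vax_rate = 10 gives incidence = 10.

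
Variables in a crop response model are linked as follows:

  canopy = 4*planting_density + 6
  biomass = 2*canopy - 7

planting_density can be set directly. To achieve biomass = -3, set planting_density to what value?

planting_density = -1

Substituting into the biomass equation gives biomass = 8*planting_density + 5.
Solve 8*planting_density + 5 = -3: planting_density = (-3 - 5) / 8 = -1.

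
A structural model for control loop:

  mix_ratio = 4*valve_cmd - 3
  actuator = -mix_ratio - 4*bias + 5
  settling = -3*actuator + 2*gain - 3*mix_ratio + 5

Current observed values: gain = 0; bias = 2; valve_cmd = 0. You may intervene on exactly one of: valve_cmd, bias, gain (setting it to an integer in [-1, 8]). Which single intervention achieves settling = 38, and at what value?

Intervening on valve_cmd: the paths from valve_cmd to settling cancel (net effect zero), leaving settling = 14; 38 is unreachable this way.
Intervening on bias: with other inputs at their observed values, settling = 12*bias - 10. Solving for 38 gives bias = 4, within [-1, 8].
Intervening on gain: settling = 2*gain + 14. Reaching 38 requires gain = 12, outside [-1, 8].

set bias = 4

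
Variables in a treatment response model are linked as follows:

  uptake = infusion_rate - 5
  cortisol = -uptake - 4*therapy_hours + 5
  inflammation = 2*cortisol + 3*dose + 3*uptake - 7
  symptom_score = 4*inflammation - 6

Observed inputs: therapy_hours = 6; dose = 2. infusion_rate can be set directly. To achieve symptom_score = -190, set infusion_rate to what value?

infusion_rate = -2

Substituting into the cortisol equation gives cortisol = -infusion_rate - 14.
Substituting into the inflammation equation gives inflammation = infusion_rate - 44.
So symptom_score = 4*infusion_rate - 182.
Solve 4*infusion_rate - 182 = -190: infusion_rate = (-190 + 182) / 4 = -2.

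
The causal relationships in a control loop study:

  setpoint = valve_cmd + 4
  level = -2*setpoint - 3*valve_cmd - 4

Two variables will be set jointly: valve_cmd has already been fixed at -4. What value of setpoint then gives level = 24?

setpoint = -8

With valve_cmd held at -4:
Intervening on setpoint fixes its value directly, overriding its dependence on valve_cmd.
Substituting into the level equation gives level = -2*setpoint + 8.
Solve -2*setpoint + 8 = 24: setpoint = (24 - 8) / -2 = -8.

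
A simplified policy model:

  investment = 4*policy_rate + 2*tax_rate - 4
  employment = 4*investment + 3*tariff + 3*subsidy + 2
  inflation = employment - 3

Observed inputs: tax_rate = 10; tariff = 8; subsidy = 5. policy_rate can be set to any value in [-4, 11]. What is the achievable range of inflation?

38 to 278

Substituting into the investment equation gives investment = 4*policy_rate + 16.
This gives employment = 16*policy_rate + 105.
Substituting into the inflation equation gives inflation = 16*policy_rate + 102.
Linear in policy_rate, so extremes are at the endpoints: policy_rate = -4 gives inflation = 38; policy_rate = 11 gives inflation = 278.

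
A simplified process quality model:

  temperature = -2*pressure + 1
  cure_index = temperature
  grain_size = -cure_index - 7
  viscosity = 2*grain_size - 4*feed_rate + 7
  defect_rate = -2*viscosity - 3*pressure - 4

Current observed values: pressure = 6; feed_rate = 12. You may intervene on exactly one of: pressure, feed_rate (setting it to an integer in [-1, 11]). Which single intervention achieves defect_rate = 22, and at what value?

set pressure = 8

Intervening on pressure: with other inputs at their observed values, defect_rate = -11*pressure + 110. Solving for 22 gives pressure = 8, within [-1, 11].
Intervening on feed_rate: defect_rate = 8*feed_rate - 52. Reaching 22 requires feed_rate = 37/4, not an integer.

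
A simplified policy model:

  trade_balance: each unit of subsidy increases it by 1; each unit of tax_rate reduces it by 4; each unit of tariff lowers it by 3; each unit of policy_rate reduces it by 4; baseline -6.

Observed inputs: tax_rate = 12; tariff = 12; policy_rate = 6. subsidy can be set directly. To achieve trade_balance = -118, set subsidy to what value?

subsidy = -4

Substituting into the trade_balance equation gives trade_balance = subsidy - 114.
Solve subsidy - 114 = -118: subsidy = (-118 + 114) / 1 = -4.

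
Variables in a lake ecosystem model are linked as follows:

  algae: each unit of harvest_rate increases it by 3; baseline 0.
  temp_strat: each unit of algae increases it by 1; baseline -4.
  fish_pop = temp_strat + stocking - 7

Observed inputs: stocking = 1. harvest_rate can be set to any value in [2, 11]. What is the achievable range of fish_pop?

-4 to 23

Substituting into the temp_strat equation gives temp_strat = 3*harvest_rate - 4.
This gives fish_pop = 3*harvest_rate - 10.
Linear in harvest_rate, so extremes are at the endpoints: harvest_rate = 2 gives fish_pop = -4; harvest_rate = 11 gives fish_pop = 23.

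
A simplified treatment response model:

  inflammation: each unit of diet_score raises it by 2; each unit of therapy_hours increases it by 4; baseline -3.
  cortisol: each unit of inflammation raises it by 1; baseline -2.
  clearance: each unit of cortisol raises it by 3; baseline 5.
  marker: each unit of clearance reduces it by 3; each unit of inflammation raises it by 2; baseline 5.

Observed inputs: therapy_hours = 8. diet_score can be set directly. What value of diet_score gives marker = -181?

Substituting into the inflammation equation gives inflammation = 2*diet_score + 29.
This gives cortisol = 2*diet_score + 27.
This gives clearance = 6*diet_score + 86.
marker becomes -14*diet_score - 195.
Solve -14*diet_score - 195 = -181: diet_score = (-181 + 195) / -14 = -1.

diet_score = -1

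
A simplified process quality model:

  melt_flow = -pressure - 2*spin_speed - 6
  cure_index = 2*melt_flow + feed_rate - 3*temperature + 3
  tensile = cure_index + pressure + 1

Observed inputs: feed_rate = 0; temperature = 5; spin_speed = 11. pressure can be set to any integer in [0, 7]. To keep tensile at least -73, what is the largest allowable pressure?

Substituting into the melt_flow equation gives melt_flow = -pressure - 28.
This gives cure_index = -2*pressure - 68.
This gives tensile = -pressure - 67.
Require -pressure - 67 ≥ -73, so pressure ≤ 6.
The largest integer in [0, 7] satisfying this is 6.

pressure = 6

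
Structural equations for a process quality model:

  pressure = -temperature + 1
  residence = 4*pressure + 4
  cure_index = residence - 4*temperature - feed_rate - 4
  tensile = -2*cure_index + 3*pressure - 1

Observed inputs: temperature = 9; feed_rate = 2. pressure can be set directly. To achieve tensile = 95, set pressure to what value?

pressure = -4

Intervening on pressure fixes its value directly, overriding its dependence on temperature.
Substituting into the cure_index equation gives cure_index = 4*pressure - 38.
So tensile = -5*pressure + 75.
Solve -5*pressure + 75 = 95: pressure = (95 - 75) / -5 = -4.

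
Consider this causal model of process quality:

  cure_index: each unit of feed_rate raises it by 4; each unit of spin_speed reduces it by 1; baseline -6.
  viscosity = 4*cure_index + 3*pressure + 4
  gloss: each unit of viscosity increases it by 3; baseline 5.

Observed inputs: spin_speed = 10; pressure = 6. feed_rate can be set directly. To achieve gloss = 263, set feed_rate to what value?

feed_rate = 8

Substituting into the cure_index equation gives cure_index = 4*feed_rate - 16.
So viscosity = 16*feed_rate - 42.
Substituting into the gloss equation gives gloss = 48*feed_rate - 121.
Solve 48*feed_rate - 121 = 263: feed_rate = (263 + 121) / 48 = 8.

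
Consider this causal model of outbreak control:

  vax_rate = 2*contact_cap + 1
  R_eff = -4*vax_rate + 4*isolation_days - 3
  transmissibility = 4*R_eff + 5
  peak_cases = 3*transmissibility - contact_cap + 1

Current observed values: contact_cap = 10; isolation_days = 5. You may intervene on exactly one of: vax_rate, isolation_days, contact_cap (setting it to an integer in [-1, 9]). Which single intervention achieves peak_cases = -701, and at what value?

set contact_cap = 9

Intervening on vax_rate: peak_cases = -48*vax_rate + 210. Reaching -701 requires vax_rate = 911/48, not an integer.
Intervening on isolation_days: peak_cases = 48*isolation_days - 1038. Reaching -701 requires isolation_days = 337/48, not an integer.
Intervening on contact_cap: with other inputs at their observed values, peak_cases = -97*contact_cap + 172. Solving for -701 gives contact_cap = 9, within [-1, 9].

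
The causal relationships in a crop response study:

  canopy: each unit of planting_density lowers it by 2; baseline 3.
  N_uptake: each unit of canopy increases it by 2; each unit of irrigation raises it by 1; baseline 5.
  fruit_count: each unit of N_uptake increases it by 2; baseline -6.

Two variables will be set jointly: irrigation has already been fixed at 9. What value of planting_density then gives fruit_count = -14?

With irrigation held at 9:
Substituting into the N_uptake equation gives N_uptake = -4*planting_density + 20.
Substituting into the fruit_count equation gives fruit_count = -8*planting_density + 34.
Solve -8*planting_density + 34 = -14: planting_density = (-14 - 34) / -8 = 6.

planting_density = 6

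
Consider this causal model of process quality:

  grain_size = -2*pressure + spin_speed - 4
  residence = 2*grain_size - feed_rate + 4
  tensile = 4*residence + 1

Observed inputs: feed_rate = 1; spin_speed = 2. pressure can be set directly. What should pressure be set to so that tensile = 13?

Substituting into the grain_size equation gives grain_size = -2*pressure - 2.
Substituting into the residence equation gives residence = -4*pressure - 1.
This gives tensile = -16*pressure - 3.
Solve -16*pressure - 3 = 13: pressure = (13 + 3) / -16 = -1.

pressure = -1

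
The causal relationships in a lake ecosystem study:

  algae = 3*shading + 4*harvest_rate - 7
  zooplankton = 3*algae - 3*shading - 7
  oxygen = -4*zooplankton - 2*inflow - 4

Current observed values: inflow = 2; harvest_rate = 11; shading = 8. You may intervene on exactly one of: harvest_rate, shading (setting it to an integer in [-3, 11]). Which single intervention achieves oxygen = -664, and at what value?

set shading = 10

Intervening on harvest_rate: oxygen = -48*harvest_rate - 88. Reaching -664 requires harvest_rate = 12, outside [-3, 11].
Intervening on shading: with other inputs at their observed values, oxygen = -24*shading - 424. Solving for -664 gives shading = 10, within [-3, 11].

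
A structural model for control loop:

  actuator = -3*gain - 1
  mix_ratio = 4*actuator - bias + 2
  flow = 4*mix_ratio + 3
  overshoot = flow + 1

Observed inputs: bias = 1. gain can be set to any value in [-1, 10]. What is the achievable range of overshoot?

Substituting into the mix_ratio equation gives mix_ratio = -12*gain - 3.
Substituting into the flow equation gives flow = -48*gain - 9.
Substituting into the overshoot equation gives overshoot = -48*gain - 8.
Linear in gain, so extremes are at the endpoints: gain = -1 gives overshoot = 40; gain = 10 gives overshoot = -488.

-488 to 40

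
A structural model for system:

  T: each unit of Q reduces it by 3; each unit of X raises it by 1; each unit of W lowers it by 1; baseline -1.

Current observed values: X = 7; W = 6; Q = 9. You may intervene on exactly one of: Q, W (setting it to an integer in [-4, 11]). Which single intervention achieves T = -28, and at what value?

set W = 7

Intervening on Q: T = -3*Q. Reaching -28 requires Q = 28/3, not an integer.
Intervening on W: with other inputs at their observed values, T = -W - 21. Solving for -28 gives W = 7, within [-4, 11].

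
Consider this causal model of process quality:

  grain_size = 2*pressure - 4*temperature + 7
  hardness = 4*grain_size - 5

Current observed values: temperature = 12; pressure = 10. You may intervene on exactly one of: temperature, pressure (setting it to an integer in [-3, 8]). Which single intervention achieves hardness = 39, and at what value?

set temperature = 4

Intervening on temperature: with other inputs at their observed values, hardness = -16*temperature + 103. Solving for 39 gives temperature = 4, within [-3, 8].
Intervening on pressure: hardness = 8*pressure - 169. Reaching 39 requires pressure = 26, outside [-3, 8].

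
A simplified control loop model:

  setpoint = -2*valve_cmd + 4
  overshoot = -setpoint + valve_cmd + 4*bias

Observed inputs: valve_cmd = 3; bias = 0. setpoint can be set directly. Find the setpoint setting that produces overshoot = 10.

setpoint = -7

Intervening on setpoint fixes its value directly, overriding its dependence on valve_cmd.
Substituting into the overshoot equation gives overshoot = -setpoint + 3.
Solve -setpoint + 3 = 10: setpoint = (10 - 3) / -1 = -7.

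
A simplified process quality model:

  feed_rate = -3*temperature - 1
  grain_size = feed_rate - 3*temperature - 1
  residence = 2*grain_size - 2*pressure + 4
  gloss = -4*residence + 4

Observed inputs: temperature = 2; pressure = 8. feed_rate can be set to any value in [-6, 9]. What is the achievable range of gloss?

36 to 156

Intervening on feed_rate fixes its value directly, overriding its dependence on temperature.
Substituting into the grain_size equation gives grain_size = feed_rate - 7.
Substituting into the residence equation gives residence = 2*feed_rate - 26.
Substituting into the gloss equation gives gloss = -8*feed_rate + 108.
Linear in feed_rate, so extremes are at the endpoints: feed_rate = -6 gives gloss = 156; feed_rate = 9 gives gloss = 36.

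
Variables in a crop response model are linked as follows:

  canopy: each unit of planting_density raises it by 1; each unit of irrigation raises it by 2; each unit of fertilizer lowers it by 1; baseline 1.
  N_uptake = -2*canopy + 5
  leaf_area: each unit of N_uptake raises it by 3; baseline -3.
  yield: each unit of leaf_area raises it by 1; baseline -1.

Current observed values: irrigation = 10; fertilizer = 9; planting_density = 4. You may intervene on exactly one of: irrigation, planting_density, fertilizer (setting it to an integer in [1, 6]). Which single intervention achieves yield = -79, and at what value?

Intervening on irrigation: yield = -12*irrigation + 35. Reaching -79 requires irrigation = 19/2, not an integer.
Intervening on planting_density: with other inputs at their observed values, yield = -6*planting_density - 61. Solving for -79 gives planting_density = 3, within [1, 6].
Intervening on fertilizer: yield = 6*fertilizer - 139. Reaching -79 requires fertilizer = 10, outside [1, 6].

set planting_density = 3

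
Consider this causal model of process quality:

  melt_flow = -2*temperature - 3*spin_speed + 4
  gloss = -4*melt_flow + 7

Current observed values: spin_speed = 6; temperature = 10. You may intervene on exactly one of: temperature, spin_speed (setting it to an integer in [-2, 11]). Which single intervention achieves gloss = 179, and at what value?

set spin_speed = 9

Intervening on temperature: gloss = 8*temperature + 63. Reaching 179 requires temperature = 29/2, not an integer.
Intervening on spin_speed: with other inputs at their observed values, gloss = 12*spin_speed + 71. Solving for 179 gives spin_speed = 9, within [-2, 11].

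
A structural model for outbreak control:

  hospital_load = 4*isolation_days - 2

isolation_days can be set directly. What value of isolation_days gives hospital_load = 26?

isolation_days = 7

Solve 4*isolation_days - 2 = 26: isolation_days = (26 + 2) / 4 = 7.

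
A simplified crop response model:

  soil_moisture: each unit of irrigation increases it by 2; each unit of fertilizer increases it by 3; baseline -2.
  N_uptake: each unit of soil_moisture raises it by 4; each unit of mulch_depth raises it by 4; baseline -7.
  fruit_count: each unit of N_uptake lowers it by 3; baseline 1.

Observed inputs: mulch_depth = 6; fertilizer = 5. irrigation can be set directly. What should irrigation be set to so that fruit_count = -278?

irrigation = 3

Substituting into the soil_moisture equation gives soil_moisture = 2*irrigation + 13.
Substituting into the N_uptake equation gives N_uptake = 8*irrigation + 69.
Substituting into the fruit_count equation gives fruit_count = -24*irrigation - 206.
Solve -24*irrigation - 206 = -278: irrigation = (-278 + 206) / -24 = 3.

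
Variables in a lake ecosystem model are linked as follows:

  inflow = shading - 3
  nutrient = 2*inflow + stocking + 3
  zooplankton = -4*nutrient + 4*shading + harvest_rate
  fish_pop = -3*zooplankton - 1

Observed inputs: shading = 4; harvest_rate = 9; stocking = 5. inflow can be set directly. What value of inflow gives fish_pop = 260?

inflow = 10

Intervening on inflow fixes its value directly, overriding its dependence on shading.
Substituting into the nutrient equation gives nutrient = 2*inflow + 8.
Substituting into the zooplankton equation gives zooplankton = -8*inflow - 7.
So fish_pop = 24*inflow + 20.
Solve 24*inflow + 20 = 260: inflow = (260 - 20) / 24 = 10.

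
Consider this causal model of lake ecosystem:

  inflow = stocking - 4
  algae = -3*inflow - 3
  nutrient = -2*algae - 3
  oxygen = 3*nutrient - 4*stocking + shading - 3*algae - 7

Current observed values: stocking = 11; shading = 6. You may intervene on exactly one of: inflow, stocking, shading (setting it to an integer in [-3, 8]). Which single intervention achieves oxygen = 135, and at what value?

set inflow = 6

Intervening on inflow: with other inputs at their observed values, oxygen = 27*inflow - 27. Solving for 135 gives inflow = 6, within [-3, 8].
Intervening on stocking: oxygen = 23*stocking - 91. Reaching 135 requires stocking = 226/23, not an integer.
Intervening on shading: oxygen = shading + 156. Reaching 135 requires shading = -21, outside [-3, 8].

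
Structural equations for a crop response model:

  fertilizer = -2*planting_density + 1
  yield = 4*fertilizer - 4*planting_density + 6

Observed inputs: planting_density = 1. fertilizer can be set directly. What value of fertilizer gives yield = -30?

fertilizer = -8

Intervening on fertilizer fixes its value directly, overriding its dependence on planting_density.
Substituting into the yield equation gives yield = 4*fertilizer + 2.
Solve 4*fertilizer + 2 = -30: fertilizer = (-30 - 2) / 4 = -8.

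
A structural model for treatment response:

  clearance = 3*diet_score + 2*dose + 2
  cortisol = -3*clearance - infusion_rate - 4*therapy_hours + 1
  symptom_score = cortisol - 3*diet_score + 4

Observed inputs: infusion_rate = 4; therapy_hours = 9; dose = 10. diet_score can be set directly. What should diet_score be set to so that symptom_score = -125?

Substituting into the clearance equation gives clearance = 3*diet_score + 22.
Substituting into the cortisol equation gives cortisol = -9*diet_score - 105.
So symptom_score = -12*diet_score - 101.
Solve -12*diet_score - 101 = -125: diet_score = (-125 + 101) / -12 = 2.

diet_score = 2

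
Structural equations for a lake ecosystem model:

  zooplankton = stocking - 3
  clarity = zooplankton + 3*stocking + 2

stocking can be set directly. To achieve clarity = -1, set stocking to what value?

stocking = 0

Substituting into the clarity equation gives clarity = 4*stocking - 1.
Solve 4*stocking - 1 = -1: stocking = (-1 + 1) / 4 = 0.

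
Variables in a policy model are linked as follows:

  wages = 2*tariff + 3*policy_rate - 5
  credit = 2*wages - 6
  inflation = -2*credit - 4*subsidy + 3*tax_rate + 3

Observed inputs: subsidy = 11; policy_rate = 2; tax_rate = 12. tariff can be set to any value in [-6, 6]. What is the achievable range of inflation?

Substituting into the wages equation gives wages = 2*tariff + 1.
credit becomes 4*tariff - 4.
This gives inflation = -8*tariff + 3.
Linear in tariff, so extremes are at the endpoints: tariff = -6 gives inflation = 51; tariff = 6 gives inflation = -45.

-45 to 51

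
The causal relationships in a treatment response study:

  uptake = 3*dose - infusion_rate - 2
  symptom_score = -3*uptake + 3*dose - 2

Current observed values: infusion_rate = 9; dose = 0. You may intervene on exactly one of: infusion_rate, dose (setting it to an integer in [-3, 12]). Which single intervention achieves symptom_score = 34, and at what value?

set infusion_rate = 10

Intervening on infusion_rate: with other inputs at their observed values, symptom_score = 3*infusion_rate + 4. Solving for 34 gives infusion_rate = 10, within [-3, 12].
Intervening on dose: symptom_score = -6*dose + 31. Reaching 34 requires dose = -1/2, not an integer.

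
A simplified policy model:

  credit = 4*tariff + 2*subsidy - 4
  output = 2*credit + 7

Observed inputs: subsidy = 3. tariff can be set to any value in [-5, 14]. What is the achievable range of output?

-29 to 123

Substituting into the credit equation gives credit = 4*tariff + 2.
So output = 8*tariff + 11.
Linear in tariff, so extremes are at the endpoints: tariff = -5 gives output = -29; tariff = 14 gives output = 123.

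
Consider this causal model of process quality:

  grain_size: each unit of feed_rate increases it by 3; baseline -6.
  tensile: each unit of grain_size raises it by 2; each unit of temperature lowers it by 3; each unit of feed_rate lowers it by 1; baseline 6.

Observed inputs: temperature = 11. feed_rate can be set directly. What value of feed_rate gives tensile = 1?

Substituting into the tensile equation gives tensile = 5*feed_rate - 39.
Solve 5*feed_rate - 39 = 1: feed_rate = (1 + 39) / 5 = 8.

feed_rate = 8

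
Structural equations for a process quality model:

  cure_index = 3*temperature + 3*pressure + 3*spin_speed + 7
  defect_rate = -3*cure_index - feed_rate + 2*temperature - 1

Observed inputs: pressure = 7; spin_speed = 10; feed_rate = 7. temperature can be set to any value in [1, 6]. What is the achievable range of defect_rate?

Substituting into the cure_index equation gives cure_index = 3*temperature + 58.
So defect_rate = -7*temperature - 182.
Linear in temperature, so extremes are at the endpoints: temperature = 1 gives defect_rate = -189; temperature = 6 gives defect_rate = -224.

-224 to -189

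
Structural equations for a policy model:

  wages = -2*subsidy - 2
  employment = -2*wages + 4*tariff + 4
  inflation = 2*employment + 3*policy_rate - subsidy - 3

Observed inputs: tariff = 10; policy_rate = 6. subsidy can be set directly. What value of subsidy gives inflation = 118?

subsidy = 1

Substituting into the employment equation gives employment = 4*subsidy + 48.
Substituting into the inflation equation gives inflation = 7*subsidy + 111.
Solve 7*subsidy + 111 = 118: subsidy = (118 - 111) / 7 = 1.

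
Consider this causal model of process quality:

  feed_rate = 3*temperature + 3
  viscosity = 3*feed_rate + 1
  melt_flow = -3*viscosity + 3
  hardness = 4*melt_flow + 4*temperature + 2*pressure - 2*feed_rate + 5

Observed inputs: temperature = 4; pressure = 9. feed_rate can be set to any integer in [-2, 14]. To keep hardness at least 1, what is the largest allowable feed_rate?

Intervening on feed_rate fixes its value directly, overriding its dependence on temperature.
Substituting into the melt_flow equation gives melt_flow = -9*feed_rate.
Substituting into the hardness equation gives hardness = -38*feed_rate + 39.
Require -38*feed_rate + 39 ≥ 1, so feed_rate ≤ 1.
The largest integer in [-2, 14] satisfying this is 1.

feed_rate = 1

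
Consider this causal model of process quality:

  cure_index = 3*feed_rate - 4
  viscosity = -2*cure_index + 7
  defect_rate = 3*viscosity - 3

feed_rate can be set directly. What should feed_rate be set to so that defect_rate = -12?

feed_rate = 3

Substituting into the viscosity equation gives viscosity = -6*feed_rate + 15.
Substituting into the defect_rate equation gives defect_rate = -18*feed_rate + 42.
Solve -18*feed_rate + 42 = -12: feed_rate = (-12 - 42) / -18 = 3.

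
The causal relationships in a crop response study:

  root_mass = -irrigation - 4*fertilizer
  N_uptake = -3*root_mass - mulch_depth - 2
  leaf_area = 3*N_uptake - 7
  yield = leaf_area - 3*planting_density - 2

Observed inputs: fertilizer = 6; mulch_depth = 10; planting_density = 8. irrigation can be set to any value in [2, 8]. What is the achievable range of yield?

165 to 219

Substituting into the root_mass equation gives root_mass = -irrigation - 24.
Substituting into the N_uptake equation gives N_uptake = 3*irrigation + 60.
Substituting into the leaf_area equation gives leaf_area = 9*irrigation + 173.
yield becomes 9*irrigation + 147.
Linear in irrigation, so extremes are at the endpoints: irrigation = 2 gives yield = 165; irrigation = 8 gives yield = 219.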